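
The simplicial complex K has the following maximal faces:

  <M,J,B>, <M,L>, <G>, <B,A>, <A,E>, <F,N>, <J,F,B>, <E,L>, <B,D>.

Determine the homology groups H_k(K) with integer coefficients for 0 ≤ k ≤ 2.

We work with the vertex ordering A < B < D < E < F < G < J < L < M < N. The simplices of K, each written with vertices in increasing order, are:

  0-simplices (10): A, B, D, E, F, G, J, L, M, N
  1-simplices (11): AB, AE, BD, BF, BJ, BM, EL, FJ, FN, JM, LM
  2-simplices (2): BFJ, BJM

Hence C_0 ≅ Z^10, C_1 ≅ Z^11, C_2 ≅ Z^2.

The boundary map ∂_1: C_1 → C_0 sends each edge [p,q] (with p < q) to q − p.
This gives a 10×11 integer matrix of rank 8; reducing to Smith normal form yields diagonal entries (1,1,1,1,1,1,1,1).

Boundary ∂_2: C_2 → C_1 sends each 2-simplex [p,q,r] to [q,r] − [p,r] + [p,q]. For instance
  ∂BFJ = FJ − BJ + BF,
  ∂BJM = JM − BM + BJ.
The resulting 11×2 matrix has rank 2, and its Smith normal form has invariant factors (1,1).

From H_k ≅ ker(∂_k) / im(∂_{k+1}) we obtain:

  H_0: rank C_0 − rank ∂_1 = 10 − 8 = 2, and the invariant factors of ∂_1 are all 1, so H_0 ≅ Z^2.
  H_1: rank ker ∂_1 − rank ∂_2 = (11 − 8) − 2 = 1, and the invariant factors of ∂_2 are all 1, so H_1 ≅ Z.
  H_2: rank ker ∂_2 − rank ∂_3 = (2 − 2) − 0 = 0, and there is no ∂_3, so H_2 ≅ 0.

As a check, the Euler characteristic is 10 − 11 + 2 = 1, which agrees with 2 − 1 + 0 = 1.

H_0 ≅ Z^2,  H_1 ≅ Z,  H_2 = 0.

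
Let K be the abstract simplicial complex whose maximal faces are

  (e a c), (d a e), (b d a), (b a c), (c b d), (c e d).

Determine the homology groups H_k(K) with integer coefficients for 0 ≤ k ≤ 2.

H_0 = Z,  H_1 = 0,  H_2 = Z.

Take the total order a < b < c < d < e on the vertex set. Then K (dimension 2) consists of the simplices:

  0-simplices (5): a, b, c, d, e
  1-simplices (9): ab, ac, ad, ae, bc, bd, cd, ce, de
  2-simplices (6): abc, abd, ace, ade, bcd, cde

Hence C_0 ≅ Z^5, C_1 ≅ Z^9, C_2 ≅ Z^6.

Boundary ∂_1: C_1 → C_0 maps an edge to its endpoints' difference, ∂[p,q] = q − p. For instance
  ∂ac = c − a.
This gives a 5×9 integer matrix of rank 4; reducing to Smith normal form yields diagonal entries (1,1,1,1).

∂_2: C_2 → C_1 sends each 2-simplex [p,q,r] to [q,r] − [p,r] + [p,q]. For instance
  ∂abc = bc − ac + ab,
  ∂ade = de − ae + ad.
This gives a 9×6 integer matrix of rank 5; reducing to Smith normal form yields diagonal entries (1,1,1,1,1).

From H_k ≅ ker(∂_k) / im(∂_{k+1}) we obtain:

  H_0: rank C_0 − rank ∂_1 = 5 − 4 = 1, and the invariant factors of ∂_1 are all 1, so H_0 ≅ Z.
  H_1: rank ker ∂_1 − rank ∂_2 = (9 − 4) − 5 = 0, and the invariant factors of ∂_2 are all 1, so H_1 ≅ 0.
  H_2: rank ker ∂_2 − rank ∂_3 = (6 − 5) − 0 = 1, and there is no ∂_3, so H_2 ≅ Z.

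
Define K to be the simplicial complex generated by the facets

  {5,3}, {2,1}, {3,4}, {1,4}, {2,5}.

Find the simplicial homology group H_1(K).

Take the total order 1 < 2 < 3 < 4 < 5 on the vertex set. Then K (dimension 1) consists of the simplices:

  0-simplices (5): [1], [2], [3], [4], [5]
  1-simplices (5): [1,2], [1,4], [2,5], [3,4], [3,5]

Hence C_0 ≅ Z^5, C_1 ≅ Z^5.

∂_1: C_1 → C_0 maps an edge to its endpoints' difference, ∂[p,q] = q − p.
The 5×5 boundary matrix has rank 4 and Smith normal form diag(1,1,1,1).

Reading off H_k = ker ∂_k / im ∂_{k+1}:

  H_1: rank ker ∂_1 − rank ∂_2 = (5 − 4) − 0 = 1, and there is no ∂_2, so H_1 ≅ Z.

H_1 = Z.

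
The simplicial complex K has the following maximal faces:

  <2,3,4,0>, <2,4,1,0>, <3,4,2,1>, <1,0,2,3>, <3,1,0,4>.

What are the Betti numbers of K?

b_0 = 1, b_1 = 0, b_2 = 0, b_3 = 1.

Order the vertices as 0 < 1 < 2 < 3 < 4. Listing each simplex with vertices in this order, K has dimension 3 with simplices:

  0-simplices (5): [0], [1], [2], [3], [4]
  1-simplices (10): [0,1], [0,2], [0,3], [0,4], [1,2], [1,3], [1,4], [2,3], [2,4], [3,4]
  2-simplices (10): [0,1,2], [0,1,3], [0,1,4], [0,2,3], [0,2,4], [0,3,4], [1,2,3], [1,2,4], [1,3,4], [2,3,4]
  3-simplices (5): [0,1,2,3], [0,1,2,4], [0,1,3,4], [0,2,3,4], [1,2,3,4]

Hence C_0 ≅ Z^5, C_1 ≅ Z^10, C_2 ≅ Z^10, C_3 ≅ Z^5.

Boundary ∂_1: C_1 → C_0 is given by ∂[p,q] = [q] − [p]. For instance
  ∂[1,4] = [4] − [1].
As a 5×10 matrix over Z this has rank 4, with invariant factors (1,1,1,1).

The boundary map ∂_2: C_2 → C_1 sends each 2-simplex [p,q,r] to [q,r] − [p,r] + [p,q]. For instance
  ∂[0,2,3] = [2,3] − [0,3] + [0,2],
  ∂[0,1,2] = [1,2] − [0,2] + [0,1].
This gives a 10×10 integer matrix of rank 6; reducing to Smith normal form yields diagonal entries (1,1,1,1,1,1).

The boundary map ∂_3: C_3 → C_2 sends each 3-simplex σ to the alternating sum Σ_i (−1)^i (σ with its i-th vertex removed). For instance
  ∂[0,1,3,4] = [1,3,4] − [0,3,4] + [0,1,4] − [0,1,3],
  ∂[0,2,3,4] = [2,3,4] − [0,3,4] + [0,2,4] − [0,2,3].
The 10×5 boundary matrix has rank 4 and Smith normal form diag(1,1,1,1).

From H_k ≅ ker(∂_k) / im(∂_{k+1}) we obtain:

  H_0: rank C_0 − rank ∂_1 = 5 − 4 = 1, and the invariant factors of ∂_1 are all 1, so H_0 = Z.
  H_1: rank ker ∂_1 − rank ∂_2 = (10 − 4) − 6 = 0, and the invariant factors of ∂_2 are all 1, so H_1 = 0.
  H_2: rank ker ∂_2 − rank ∂_3 = (10 − 6) − 4 = 0, and the invariant factors of ∂_3 are all 1, so H_2 = 0.
  H_3: rank ker ∂_3 − rank ∂_4 = (5 − 4) − 0 = 1, and there is no ∂_4, so H_3 = Z.

As a check, the Euler characteristic is 5 − 10 + 10 − 5 = 0, which agrees with 1 − 0 + 0 − 1 = 0.

Hence the Betti numbers are b_0 = 1, b_1 = 0, b_2 = 0, b_3 = 1.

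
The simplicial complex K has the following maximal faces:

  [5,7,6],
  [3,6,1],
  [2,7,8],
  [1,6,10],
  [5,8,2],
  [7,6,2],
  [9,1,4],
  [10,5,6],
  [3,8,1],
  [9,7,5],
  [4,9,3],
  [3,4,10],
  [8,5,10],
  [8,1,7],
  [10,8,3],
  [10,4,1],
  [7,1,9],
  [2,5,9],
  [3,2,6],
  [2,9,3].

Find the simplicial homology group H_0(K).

Take the total order 1 < 2 < 3 < 4 < 5 < 6 < 7 < 8 < 9 < 10 on the vertex set. Then K (dimension 2) consists of the simplices:

  0-simplices (10): [1], [2], [3], [4], [5], [6], [7], [8], [9], [10]
  1-simplices (30): (30 of them)
  2-simplices (20): (20 of them)

Hence C_0 ≅ Z^10, C_1 ≅ Z^30, C_2 ≅ Z^20.

∂_1: C_1 → C_0 sends each edge [p,q] (with p < q) to q − p. For instance
  ∂[7,8] = [8] − [7].
This gives a 10×30 integer matrix of rank 9; reducing to Smith normal form yields diagonal entries (1,1,1,1,1,1,1,1,1).

The boundary map ∂_2: C_2 → C_1 acts by ∂[p,q,r] = [q,r] − [p,r] + [p,q]. For instance
  ∂[2,3,9] = [3,9] − [2,9] + [2,3],
  ∂[1,7,8] = [7,8] − [1,8] + [1,7].
The resulting 30×20 matrix has rank 20, and its Smith normal form has invariant factors (1,1,1,1,1,1,1,1,1,1,1,1,1,1,1,1,1,1,1,2).

From H_k ≅ ker(∂_k) / im(∂_{k+1}) we obtain:

  H_0: rank C_0 − rank ∂_1 = 10 − 9 = 1, and the invariant factors of ∂_1 are all 1, so H_0 ≅ Z.

H_0 ≅ Z.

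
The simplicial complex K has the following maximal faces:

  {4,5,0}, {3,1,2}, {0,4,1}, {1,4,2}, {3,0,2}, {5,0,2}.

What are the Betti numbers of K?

Take the total order 0 < 1 < 2 < 3 < 4 < 5 on the vertex set. Then K (dimension 2) consists of the simplices:

  0-simplices (6): [0], [1], [2], [3], [4], [5]
  1-simplices (12): [0,1], [0,2], [0,3], [0,4], [0,5], [1,2], [1,3], [1,4], [2,3], [2,4], [2,5], [4,5]
  2-simplices (6): [0,1,4], [0,2,3], [0,2,5], [0,4,5], [1,2,3], [1,2,4]

Hence C_0 ≅ Z^6, C_1 ≅ Z^12, C_2 ≅ Z^6.

The boundary map ∂_1: C_1 → C_0 is given by ∂[p,q] = [q] − [p].
The 6×12 boundary matrix has rank 5 and Smith normal form diag(1,1,1,1,1).

∂_2: C_2 → C_1 acts by ∂[p,q,r] = [q,r] − [p,r] + [p,q]. For instance
  ∂[0,4,5] = [4,5] − [0,5] + [0,4],
  ∂[0,2,5] = [2,5] − [0,5] + [0,2].
As a 12×6 matrix over Z this has rank 6, with invariant factors (1,1,1,1,1,1).

From H_k ≅ ker(∂_k) / im(∂_{k+1}) we obtain:

  H_0: rank C_0 − rank ∂_1 = 6 − 5 = 1, and the invariant factors of ∂_1 are all 1, so H_0 ≅ Z.
  H_1: rank ker ∂_1 − rank ∂_2 = (12 − 5) − 6 = 1, and the invariant factors of ∂_2 are all 1, so H_1 ≅ Z.
  H_2: rank ker ∂_2 − rank ∂_3 = (6 − 6) − 0 = 0, and there is no ∂_3, so H_2 ≅ 0.

As a check, the Euler characteristic is 6 − 12 + 6 = 0, which agrees with 1 − 1 + 0 = 0.

Hence the Betti numbers are b_0 = 1, b_1 = 1, b_2 = 0.

b_0 = 1, b_1 = 1, b_2 = 0.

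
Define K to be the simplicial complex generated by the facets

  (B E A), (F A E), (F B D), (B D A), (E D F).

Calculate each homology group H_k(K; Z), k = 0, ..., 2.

Order the vertices as A < B < D < E < F. Listing each simplex with vertices in this order, K has dimension 2 with simplices:

  0-simplices (5): A, B, D, E, F
  1-simplices (10): AB, AD, AE, AF, BD, BE, BF, DE, DF, EF
  2-simplices (5): ABD, ABE, AEF, BDF, DEF

so the chain groups are C_0 ≅ Z^5, C_1 ≅ Z^10, C_2 ≅ Z^5.

The boundary map ∂_1: C_1 → C_0 is given by ∂[p,q] = [q] − [p]. For instance
  ∂DF = F − D.
This gives a 5×10 integer matrix of rank 4; reducing to Smith normal form yields diagonal entries (1,1,1,1).

The boundary map ∂_2: C_2 → C_1 acts by ∂[p,q,r] = [q,r] − [p,r] + [p,q]. For instance
  ∂DEF = EF − DF + DE,
  ∂ABE = BE − AE + AB.
The resulting 10×5 matrix has rank 5, and its Smith normal form has invariant factors (1,1,1,1,1).

From H_k ≅ ker(∂_k) / im(∂_{k+1}) we obtain:

  H_0: rank C_0 − rank ∂_1 = 5 − 4 = 1, and the invariant factors of ∂_1 are all 1, so H_0 = Z.
  H_1: rank ker ∂_1 − rank ∂_2 = (10 − 4) − 5 = 1, and the invariant factors of ∂_2 are all 1, so H_1 = Z.
  H_2: rank ker ∂_2 − rank ∂_3 = (5 − 5) − 0 = 0, and there is no ∂_3, so H_2 = 0.

As a check, the Euler characteristic is 5 − 10 + 5 = 0, which agrees with 1 − 1 + 0 = 0.
(K is a triangulation of the Möbius band.)

H_0 = Z,  H_1 = Z,  H_2 = 0.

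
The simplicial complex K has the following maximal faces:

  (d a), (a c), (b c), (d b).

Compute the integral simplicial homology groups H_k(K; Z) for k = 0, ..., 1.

Take the total order a < b < c < d on the vertex set. Then K (dimension 1) consists of the simplices:

  0-simplices (4): a, b, c, d
  1-simplices (4): ac, ad, bc, bd

giving chain groups C_0 ≅ Z^4, C_1 ≅ Z^4.

Boundary ∂_1: C_1 → C_0 is given by ∂[p,q] = [q] − [p]. For instance
  ∂ad = d − a.
The resulting 4×4 matrix has rank 3, and its Smith normal form has invariant factors (1,1,1).

Computing H_k = (kernel of ∂_k) / (image of ∂_{k+1}):

  H_0: rank C_0 − rank ∂_1 = 4 − 3 = 1, and the invariant factors of ∂_1 are all 1, so H_0 = Z.
  H_1: rank ker ∂_1 − rank ∂_2 = (4 − 3) − 0 = 1, and there is no ∂_2, so H_1 = Z.

As a check, the Euler characteristic is 4 − 4 = 0, which agrees with 1 − 1 = 0.
(K is a triangulation of the circle S^1.)

H_0 ≅ Z,  H_1 ≅ Z.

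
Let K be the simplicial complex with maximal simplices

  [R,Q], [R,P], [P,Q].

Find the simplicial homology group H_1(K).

Take the total order P < Q < R on the vertex set. Then K (dimension 1) consists of the simplices:

  0-simplices (3): P, Q, R
  1-simplices (3): PQ, PR, QR

giving chain groups C_0 ≅ Z^3, C_1 ≅ Z^3.

∂_1: C_1 → C_0 is given by ∂[p,q] = [q] − [p].
This gives a 3×3 integer matrix of rank 2; reducing to Smith normal form yields diagonal entries (1,1).

Computing H_k = (kernel of ∂_k) / (image of ∂_{k+1}):

  H_1: rank ker ∂_1 − rank ∂_2 = (3 − 2) − 0 = 1, and there is no ∂_2, so H_1 ≅ Z.

H_1 = Z.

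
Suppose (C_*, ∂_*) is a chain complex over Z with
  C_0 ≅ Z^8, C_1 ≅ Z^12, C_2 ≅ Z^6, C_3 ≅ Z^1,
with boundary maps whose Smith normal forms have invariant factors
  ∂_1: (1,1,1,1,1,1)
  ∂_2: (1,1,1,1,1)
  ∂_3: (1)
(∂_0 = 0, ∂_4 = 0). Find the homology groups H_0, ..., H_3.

H_0: b_0 = 8 − 0 − 6 = 2; torsion from ∂_1 factors > 1: none. So H_0 = Z^2.
H_1: b_1 = 12 − 6 − 5 = 1; torsion from ∂_2 factors > 1: none. So H_1 = Z.
H_2: b_2 = 6 − 5 − 1 = 0; torsion from ∂_3 factors > 1: none. So H_2 = 0.
H_3: b_3 = 1 − 1 − 0 = 0; torsion from ∂_4 factors > 1: none. So H_3 = 0.

H_0 = Z^2,  H_1 = Z,  H_2 = 0,  H_3 = 0.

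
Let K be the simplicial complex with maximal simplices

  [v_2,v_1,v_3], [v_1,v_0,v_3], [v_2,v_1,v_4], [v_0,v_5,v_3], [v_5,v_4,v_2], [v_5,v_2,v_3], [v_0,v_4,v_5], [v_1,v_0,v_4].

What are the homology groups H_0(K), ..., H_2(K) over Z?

Order the vertices as v_0 < v_1 < v_2 < v_3 < v_4 < v_5. Listing each simplex with vertices in this order, K has dimension 2 with simplices:

  0-simplices (6): [v_0], [v_1], [v_2], [v_3], [v_4], [v_5]
  1-simplices (12): [v_0,v_1], [v_0,v_3], [v_0,v_4], [v_0,v_5], [v_1,v_2], [v_1,v_3], [v_1,v_4], [v_2,v_3], [v_2,v_4], [v_2,v_5], [v_3,v_5], [v_4,v_5]
  2-simplices (8): [v_0,v_1,v_3], [v_0,v_1,v_4], [v_0,v_3,v_5], [v_0,v_4,v_5], [v_1,v_2,v_3], [v_1,v_2,v_4], [v_2,v_3,v_5], [v_2,v_4,v_5]

so the chain groups are C_0 ≅ Z^6, C_1 ≅ Z^12, C_2 ≅ Z^8.

∂_1: C_1 → C_0 is given by ∂[p,q] = [q] − [p].
This gives a 6×12 integer matrix of rank 5; reducing to Smith normal form yields diagonal entries (1,1,1,1,1).

∂_2: C_2 → C_1 acts by ∂[p,q,r] = [q,r] − [p,r] + [p,q]. For instance
  ∂[v_2,v_4,v_5] = [v_4,v_5] − [v_2,v_5] + [v_2,v_4],
  ∂[v_1,v_2,v_4] = [v_2,v_4] − [v_1,v_4] + [v_1,v_2].
As a 12×8 matrix over Z this has rank 7, with invariant factors (1,1,1,1,1,1,1).

Reading off H_k = ker ∂_k / im ∂_{k+1}:

  H_0: rank C_0 − rank ∂_1 = 6 − 5 = 1, and the invariant factors of ∂_1 are all 1, so H_0 = Z.
  H_1: rank ker ∂_1 − rank ∂_2 = (12 − 5) − 7 = 0, and the invariant factors of ∂_2 are all 1, so H_1 = 0.
  H_2: rank ker ∂_2 − rank ∂_3 = (8 − 7) − 0 = 1, and there is no ∂_3, so H_2 = Z.

H_0 ≅ Z,  H_1 = 0,  H_2 ≅ Z.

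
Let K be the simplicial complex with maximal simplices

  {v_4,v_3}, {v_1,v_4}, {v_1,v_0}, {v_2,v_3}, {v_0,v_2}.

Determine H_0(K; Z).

We work with the vertex ordering v_0 < v_1 < v_2 < v_3 < v_4. The simplices of K, each written with vertices in increasing order, are:

  0-simplices (5): [v_0], [v_1], [v_2], [v_3], [v_4]
  1-simplices (5): [v_0,v_1], [v_0,v_2], [v_1,v_4], [v_2,v_3], [v_3,v_4]

giving chain groups C_0 ≅ Z^5, C_1 ≅ Z^5.

∂_1: C_1 → C_0 maps an edge to its endpoints' difference, ∂[p,q] = q − p. For instance
  ∂[v_0,v_2] = [v_2] − [v_0].
This gives a 5×5 integer matrix of rank 4; reducing to Smith normal form yields diagonal entries (1,1,1,1).

Reading off H_k = ker ∂_k / im ∂_{k+1}:

  H_0: rank C_0 − rank ∂_1 = 5 − 4 = 1, and the invariant factors of ∂_1 are all 1, so H_0 ≅ Z.

H_0 ≅ Z.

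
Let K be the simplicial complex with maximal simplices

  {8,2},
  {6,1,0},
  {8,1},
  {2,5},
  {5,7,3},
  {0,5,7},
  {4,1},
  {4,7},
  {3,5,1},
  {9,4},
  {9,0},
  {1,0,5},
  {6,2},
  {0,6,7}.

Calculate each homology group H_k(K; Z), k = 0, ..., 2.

H_0 = Z,  H_1 = Z^4,  H_2 = 0.

Take the total order 0 < 1 < 2 < 3 < 4 < 5 < 6 < 7 < 8 < 9 on the vertex set. Then K (dimension 2) consists of the simplices:

  0-simplices (10): [0], [1], [2], [3], [4], [5], [6], [7], [8], [9]
  1-simplices (19): [0,1], [0,5], [0,6], [0,7], [0,9], [1,3], [1,4], [1,5], [1,6], [1,8], [2,5], [2,6], [2,8], [3,5], [3,7], [4,7], [4,9], [5,7], [6,7]
  2-simplices (6): [0,1,5], [0,1,6], [0,5,7], [0,6,7], [1,3,5], [3,5,7]

giving chain groups C_0 ≅ Z^10, C_1 ≅ Z^19, C_2 ≅ Z^6.

The boundary map ∂_1: C_1 → C_0 is given by ∂[p,q] = [q] − [p]. For instance
  ∂[1,6] = [6] − [1].
This gives a 10×19 integer matrix of rank 9; reducing to Smith normal form yields diagonal entries (1,1,1,1,1,1,1,1,1).

The boundary map ∂_2: C_2 → C_1 maps a triangle to the signed sum of its edges. For instance
  ∂[1,3,5] = [3,5] − [1,5] + [1,3],
  ∂[0,5,7] = [5,7] − [0,7] + [0,5].
As a 19×6 matrix over Z this has rank 6, with invariant factors (1,1,1,1,1,1).

Now H_k = ker ∂_k / im ∂_{k+1}, so:

  H_0: rank C_0 − rank ∂_1 = 10 − 9 = 1, and the invariant factors of ∂_1 are all 1, so H_0 ≅ Z.
  H_1: rank ker ∂_1 − rank ∂_2 = (19 − 9) − 6 = 4, and the invariant factors of ∂_2 are all 1, so H_1 ≅ Z^4.
  H_2: rank ker ∂_2 − rank ∂_3 = (6 − 6) − 0 = 0, and there is no ∂_3, so H_2 ≅ 0.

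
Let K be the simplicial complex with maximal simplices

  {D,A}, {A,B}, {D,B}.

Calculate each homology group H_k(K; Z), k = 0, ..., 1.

We work with the vertex ordering A < B < D. The simplices of K, each written with vertices in increasing order, are:

  0-simplices (3): A, B, D
  1-simplices (3): AB, AD, BD

so the chain groups are C_0 ≅ Z^3, C_1 ≅ Z^3.

∂_1: C_1 → C_0 sends each edge [p,q] (with p < q) to q − p.
The resulting 3×3 matrix has rank 2, and its Smith normal form has invariant factors (1,1).

From H_k ≅ ker(∂_k) / im(∂_{k+1}) we obtain:

  H_0: rank C_0 − rank ∂_1 = 3 − 2 = 1, and the invariant factors of ∂_1 are all 1, so H_0 ≅ Z.
  H_1: rank ker ∂_1 − rank ∂_2 = (3 − 2) − 0 = 1, and there is no ∂_2, so H_1 ≅ Z.

As a check, the Euler characteristic is 3 − 3 = 0, which agrees with 1 − 1 = 0.
(K is a triangulation of the circle S^1.)

H_0 = Z,  H_1 = Z.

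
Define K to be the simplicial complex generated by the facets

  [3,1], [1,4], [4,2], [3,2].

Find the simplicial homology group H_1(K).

H_1 = Z.

Fix the vertex order 1 < 2 < 3 < 4 and write every simplex with vertices in increasing order. Then dim K = 1 and the simplices of K are:

  0-simplices (4): [1], [2], [3], [4]
  1-simplices (4): [1,3], [1,4], [2,3], [2,4]

giving chain groups C_0 ≅ Z^4, C_1 ≅ Z^4.

Boundary ∂_1: C_1 → C_0 sends each edge [p,q] (with p < q) to q − p. For instance
  ∂[2,3] = [3] − [2].
This gives a 4×4 integer matrix of rank 3; reducing to Smith normal form yields diagonal entries (1,1,1).

From H_k ≅ ker(∂_k) / im(∂_{k+1}) we obtain:

  H_1: rank ker ∂_1 − rank ∂_2 = (4 − 3) − 0 = 1, and there is no ∂_2, so H_1 ≅ Z.

(K is a triangulation of the circle S^1.)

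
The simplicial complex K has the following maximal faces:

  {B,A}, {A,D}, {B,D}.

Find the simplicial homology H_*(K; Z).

H_0 = Z,  H_1 = Z.

We work with the vertex ordering A < B < D. The simplices of K, each written with vertices in increasing order, are:

  0-simplices (3): A, B, D
  1-simplices (3): AB, AD, BD

so the chain groups are C_0 ≅ Z^3, C_1 ≅ Z^3.

Boundary ∂_1: C_1 → C_0 sends each edge [p,q] (with p < q) to q − p.
This gives a 3×3 integer matrix of rank 2; reducing to Smith normal form yields diagonal entries (1,1).

From H_k ≅ ker(∂_k) / im(∂_{k+1}) we obtain:

  H_0: rank C_0 − rank ∂_1 = 3 − 2 = 1, and the invariant factors of ∂_1 are all 1, so H_0 ≅ Z.
  H_1: rank ker ∂_1 − rank ∂_2 = (3 − 2) − 0 = 1, and there is no ∂_2, so H_1 ≅ Z.

As a check, the Euler characteristic is 3 − 3 = 0, which agrees with 1 − 1 = 0.
(K is a triangulation of the circle S^1.)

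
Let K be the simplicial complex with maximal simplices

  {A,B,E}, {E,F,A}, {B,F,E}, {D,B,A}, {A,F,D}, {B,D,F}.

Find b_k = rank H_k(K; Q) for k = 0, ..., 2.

b_0 = 1, b_1 = 0, b_2 = 1.

Take the total order A < B < D < E < F on the vertex set. Then K (dimension 2) consists of the simplices:

  0-simplices (5): A, B, D, E, F
  1-simplices (9): AB, AD, AE, AF, BD, BE, BF, DF, EF
  2-simplices (6): ABD, ABE, ADF, AEF, BDF, BEF

Hence C_0 ≅ Z^5, C_1 ≅ Z^9, C_2 ≅ Z^6.

The boundary map ∂_1: C_1 → C_0 is given by ∂[p,q] = [q] − [p].
As a 5×9 matrix over Z this has rank 4, with invariant factors (1,1,1,1).

The boundary map ∂_2: C_2 → C_1 maps a triangle to the signed sum of its edges. For instance
  ∂ABE = BE − AE + AB,
  ∂BEF = EF − BF + BE.
The 9×6 boundary matrix has rank 5 and Smith normal form diag(1,1,1,1,1).

From H_k ≅ ker(∂_k) / im(∂_{k+1}) we obtain:

  H_0: rank C_0 − rank ∂_1 = 5 − 4 = 1, and the invariant factors of ∂_1 are all 1, so H_0 = Z.
  H_1: rank ker ∂_1 − rank ∂_2 = (9 − 4) − 5 = 0, and the invariant factors of ∂_2 are all 1, so H_1 = 0.
  H_2: rank ker ∂_2 − rank ∂_3 = (6 − 5) − 0 = 1, and there is no ∂_3, so H_2 = Z.

(K is a triangulation of the 2-sphere S^2.)

Hence the Betti numbers are b_0 = 1, b_1 = 0, b_2 = 1.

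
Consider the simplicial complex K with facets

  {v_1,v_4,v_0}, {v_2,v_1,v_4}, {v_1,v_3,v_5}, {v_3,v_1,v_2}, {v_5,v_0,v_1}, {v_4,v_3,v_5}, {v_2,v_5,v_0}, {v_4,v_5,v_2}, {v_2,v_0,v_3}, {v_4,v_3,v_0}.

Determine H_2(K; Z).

H_2 = 0.

Order the vertices as v_0 < v_1 < v_2 < v_3 < v_4 < v_5. Listing each simplex with vertices in this order, K has dimension 2 with simplices:

  0-simplices (6): [v_0], [v_1], [v_2], [v_3], [v_4], [v_5]
  1-simplices (15): (15 of them)
  2-simplices (10): [v_0,v_1,v_4], [v_0,v_1,v_5], [v_0,v_2,v_3], [v_0,v_2,v_5], [v_0,v_3,v_4], [v_1,v_2,v_3], [v_1,v_2,v_4], [v_1,v_3,v_5], [v_2,v_4,v_5], [v_3,v_4,v_5]

giving chain groups C_0 ≅ Z^6, C_1 ≅ Z^15, C_2 ≅ Z^10.

∂_1: C_1 → C_0 is given by ∂[p,q] = [q] − [p]. For instance
  ∂[v_4,v_5] = [v_5] − [v_4].
The 6×15 boundary matrix has rank 5 and Smith normal form diag(1,1,1,1,1).

Boundary ∂_2: C_2 → C_1 acts by ∂[p,q,r] = [q,r] − [p,r] + [p,q]. For instance
  ∂[v_2,v_4,v_5] = [v_4,v_5] − [v_2,v_5] + [v_2,v_4],
  ∂[v_1,v_2,v_3] = [v_2,v_3] − [v_1,v_3] + [v_1,v_2].
The resulting 15×10 matrix has rank 10, and its Smith normal form has invariant factors (1,1,1,1,1,1,1,1,1,2).

From H_k ≅ ker(∂_k) / im(∂_{k+1}) we obtain:

  H_2: rank ker ∂_2 − rank ∂_3 = (10 − 10) − 0 = 0, and there is no ∂_3, so H_2 ≅ 0.

(K is a triangulation of the real projective plane RP^2.)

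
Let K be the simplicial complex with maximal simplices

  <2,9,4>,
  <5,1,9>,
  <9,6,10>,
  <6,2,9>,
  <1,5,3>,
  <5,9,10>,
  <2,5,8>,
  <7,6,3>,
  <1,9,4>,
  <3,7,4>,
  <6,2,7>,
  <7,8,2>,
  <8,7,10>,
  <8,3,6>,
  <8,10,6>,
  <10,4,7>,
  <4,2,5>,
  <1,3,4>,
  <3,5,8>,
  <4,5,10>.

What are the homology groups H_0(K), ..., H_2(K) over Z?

Fix the vertex order 1 < 2 < 3 < 4 < 5 < 6 < 7 < 8 < 9 < 10 and write every simplex with vertices in increasing order. Then dim K = 2 and the simplices of K are:

  0-simplices (10): [1], [2], [3], [4], [5], [6], [7], [8], [9], [10]
  1-simplices (30): (30 of them)
  2-simplices (20): (20 of them)

so the chain groups are C_0 ≅ Z^10, C_1 ≅ Z^30, C_2 ≅ Z^20.

∂_1: C_1 → C_0 sends each edge [p,q] (with p < q) to q − p.
This gives a 10×30 integer matrix of rank 9; reducing to Smith normal form yields diagonal entries (1,1,1,1,1,1,1,1,1).

∂_2: C_2 → C_1 sends each 2-simplex [p,q,r] to [q,r] − [p,r] + [p,q]. For instance
  ∂[2,6,9] = [6,9] − [2,9] + [2,6],
  ∂[3,4,7] = [4,7] − [3,7] + [3,4].
The 30×20 boundary matrix has rank 20 and Smith normal form diag(1,1,1,1,1,1,1,1,1,1,1,1,1,1,1,1,1,1,1,2).

Now H_k = ker ∂_k / im ∂_{k+1}, so:

  H_0: rank C_0 − rank ∂_1 = 10 − 9 = 1, and the invariant factors of ∂_1 are all 1, so H_0 ≅ Z.
  H_1: rank ker ∂_1 − rank ∂_2 = (30 − 9) − 20 = 1, and ∂_2 has invariant factor 2 > 1, so H_1 ≅ Z ⊕ Z/2.
  H_2: rank ker ∂_2 − rank ∂_3 = (20 − 20) − 0 = 0, and there is no ∂_3, so H_2 ≅ 0.

(K is a triangulation of the Klein bottle.)

H_0 = Z,  H_1 = Z ⊕ Z/2,  H_2 = 0.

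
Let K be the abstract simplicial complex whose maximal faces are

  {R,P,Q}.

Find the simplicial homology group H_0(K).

H_0 = Z.

Order the vertices as P < Q < R. Listing each simplex with vertices in this order, K has dimension 2 with simplices:

  0-simplices (3): P, Q, R
  1-simplices (3): PQ, PR, QR
  2-simplices (1): PQR

so the chain groups are C_0 ≅ Z^3, C_1 ≅ Z^3, C_2 ≅ Z^1.

The boundary map ∂_1: C_1 → C_0 sends each edge [p,q] (with p < q) to q − p. For instance
  ∂PQ = Q − P.
The 3×3 boundary matrix has rank 2 and Smith normal form diag(1,1).

The boundary map ∂_2: C_2 → C_1 acts by ∂[p,q,r] = [q,r] − [p,r] + [p,q]. For instance
  ∂PQR = QR − PR + PQ.
This gives a 3×1 integer matrix of rank 1; reducing to Smith normal form yields diagonal entries (1).

From H_k ≅ ker(∂_k) / im(∂_{k+1}) we obtain:

  H_0: rank C_0 − rank ∂_1 = 3 − 2 = 1, and the invariant factors of ∂_1 are all 1, so H_0 = Z.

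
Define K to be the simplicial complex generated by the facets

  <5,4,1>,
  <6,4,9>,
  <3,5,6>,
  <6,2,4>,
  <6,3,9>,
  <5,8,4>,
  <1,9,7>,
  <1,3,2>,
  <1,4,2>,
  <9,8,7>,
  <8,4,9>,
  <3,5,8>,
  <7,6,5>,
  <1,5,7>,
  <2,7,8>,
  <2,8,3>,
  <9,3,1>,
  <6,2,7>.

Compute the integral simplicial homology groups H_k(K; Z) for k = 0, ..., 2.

H_0 = Z,  H_1 = Z^2,  H_2 = Z.

Order the vertices as 1 < 2 < 3 < 4 < 5 < 6 < 7 < 8 < 9. Listing each simplex with vertices in this order, K has dimension 2 with simplices:

  0-simplices (9): [1], [2], [3], [4], [5], [6], [7], [8], [9]
  1-simplices (27): (27 of them)
  2-simplices (18): [1,2,3], [1,2,4], [1,3,9], [1,4,5], [1,5,7], [1,7,9], [2,3,8], [2,4,6], [2,6,7], [2,7,8], [3,5,6], [3,5,8], [3,6,9], [4,5,8], [4,6,9], [4,8,9], [5,6,7], [7,8,9]

Hence C_0 ≅ Z^9, C_1 ≅ Z^27, C_2 ≅ Z^18.

The boundary map ∂_1: C_1 → C_0 is given by ∂[p,q] = [q] − [p]. For instance
  ∂[7,8] = [8] − [7].
The resulting 9×27 matrix has rank 8, and its Smith normal form has invariant factors (1,1,1,1,1,1,1,1).

∂_2: C_2 → C_1 sends each 2-simplex [p,q,r] to [q,r] − [p,r] + [p,q]. For instance
  ∂[7,8,9] = [8,9] − [7,9] + [7,8],
  ∂[5,6,7] = [6,7] − [5,7] + [5,6].
The 27×18 boundary matrix has rank 17 and Smith normal form diag(1,1,1,1,1,1,1,1,1,1,1,1,1,1,1,1,1).

Computing H_k = (kernel of ∂_k) / (image of ∂_{k+1}):

  H_0: rank C_0 − rank ∂_1 = 9 − 8 = 1, and the invariant factors of ∂_1 are all 1, so H_0 = Z.
  H_1: rank ker ∂_1 − rank ∂_2 = (27 − 8) − 17 = 2, and the invariant factors of ∂_2 are all 1, so H_1 = Z^2.
  H_2: rank ker ∂_2 − rank ∂_3 = (18 − 17) − 0 = 1, and there is no ∂_3, so H_2 = Z.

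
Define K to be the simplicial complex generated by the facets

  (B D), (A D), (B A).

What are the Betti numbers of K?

b_0 = 1, b_1 = 1.

Take the total order A < B < D on the vertex set. Then K (dimension 1) consists of the simplices:

  0-simplices (3): A, B, D
  1-simplices (3): AB, AD, BD

so the chain groups are C_0 ≅ Z^3, C_1 ≅ Z^3.

Boundary ∂_1: C_1 → C_0 sends each edge [p,q] (with p < q) to q − p.
The 3×3 boundary matrix has rank 2 and Smith normal form diag(1,1).

From H_k ≅ ker(∂_k) / im(∂_{k+1}) we obtain:

  H_0: rank C_0 − rank ∂_1 = 3 − 2 = 1, and the invariant factors of ∂_1 are all 1, so H_0 ≅ Z.
  H_1: rank ker ∂_1 − rank ∂_2 = (3 − 2) − 0 = 1, and there is no ∂_2, so H_1 ≅ Z.

As a check, the Euler characteristic is 3 − 3 = 0, which agrees with 1 − 1 = 0.

Hence the Betti numbers are b_0 = 1, b_1 = 1.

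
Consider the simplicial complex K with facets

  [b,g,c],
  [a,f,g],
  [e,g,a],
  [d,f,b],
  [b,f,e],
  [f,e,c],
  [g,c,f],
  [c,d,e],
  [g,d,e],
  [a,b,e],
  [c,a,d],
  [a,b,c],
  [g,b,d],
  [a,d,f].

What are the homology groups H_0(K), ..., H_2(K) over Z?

H_0 = Z,  H_1 = Z^2,  H_2 = Z.

Take the total order a < b < c < d < e < f < g on the vertex set. Then K (dimension 2) consists of the simplices:

  0-simplices (7): a, b, c, d, e, f, g
  1-simplices (21): ab, ac, ad, ae, af, ag, bc, bd, be, bf, bg, cd, ce, cf, cg, de, df, dg, ef, eg, fg
  2-simplices (14): abc, abe, acd, adf, aeg, afg, bcg, bdf, bdg, bef, cde, cef, cfg, deg

Hence C_0 ≅ Z^7, C_1 ≅ Z^21, C_2 ≅ Z^14.

∂_1: C_1 → C_0 maps an edge to its endpoints' difference, ∂[p,q] = q − p.
This gives a 7×21 integer matrix of rank 6; reducing to Smith normal form yields diagonal entries (1,1,1,1,1,1).

∂_2: C_2 → C_1 sends each 2-simplex [p,q,r] to [q,r] − [p,r] + [p,q]. For instance
  ∂aeg = eg − ag + ae,
  ∂bdf = df − bf + bd.
This gives a 21×14 integer matrix of rank 13; reducing to Smith normal form yields diagonal entries (1,1,1,1,1,1,1,1,1,1,1,1,1).

Reading off H_k = ker ∂_k / im ∂_{k+1}:

  H_0: rank C_0 − rank ∂_1 = 7 − 6 = 1, and the invariant factors of ∂_1 are all 1, so H_0 ≅ Z.
  H_1: rank ker ∂_1 − rank ∂_2 = (21 − 6) − 13 = 2, and the invariant factors of ∂_2 are all 1, so H_1 ≅ Z^2.
  H_2: rank ker ∂_2 − rank ∂_3 = (14 − 13) − 0 = 1, and there is no ∂_3, so H_2 ≅ Z.

(K is a triangulation of the torus T^2.)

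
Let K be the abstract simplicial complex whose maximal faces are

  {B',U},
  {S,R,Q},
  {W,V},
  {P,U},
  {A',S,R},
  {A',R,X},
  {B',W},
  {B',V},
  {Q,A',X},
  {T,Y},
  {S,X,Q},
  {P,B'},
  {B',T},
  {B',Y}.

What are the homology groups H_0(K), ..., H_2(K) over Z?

H_0 ≅ Z^2,  H_1 ≅ Z^4,  H_2 = 0.

Order the vertices as P < Q < R < S < T < U < V < W < X < Y < A' < B'. Listing each simplex with vertices in this order, K has dimension 2 with simplices:

  0-simplices (12): [P], [Q], [R], [S], [T], [U], [V], [W], [X], [Y], [A'], [B']
  1-simplices (19): [P,U], [P,B'], [Q,R], [Q,S], [Q,X], [Q,A'], [R,S], [R,X], [R,A'], [S,X], [S,A'], [T,Y], [T,B'], [U,B'], [V,W], [V,B'], [W,B'], [X,A'], [Y,B']
  2-simplices (5): [Q,R,S], [Q,S,X], [Q,X,A'], [R,S,A'], [R,X,A']

Hence C_0 ≅ Z^12, C_1 ≅ Z^19, C_2 ≅ Z^5.

Boundary ∂_1: C_1 → C_0 sends each edge [p,q] (with p < q) to q − p. For instance
  ∂[Y,B'] = [B'] − [Y].
As a 12×19 matrix over Z this has rank 10, with invariant factors (1,1,1,1,1,1,1,1,1,1).

∂_2: C_2 → C_1 acts by ∂[p,q,r] = [q,r] − [p,r] + [p,q]. For instance
  ∂[R,X,A'] = [X,A'] − [R,A'] + [R,X],
  ∂[R,S,A'] = [S,A'] − [R,A'] + [R,S].
The 19×5 boundary matrix has rank 5 and Smith normal form diag(1,1,1,1,1).

Now H_k = ker ∂_k / im ∂_{k+1}, so:

  H_0: rank C_0 − rank ∂_1 = 12 − 10 = 2, and the invariant factors of ∂_1 are all 1, so H_0 ≅ Z^2.
  H_1: rank ker ∂_1 − rank ∂_2 = (19 − 10) − 5 = 4, and the invariant factors of ∂_2 are all 1, so H_1 ≅ Z^4.
  H_2: rank ker ∂_2 − rank ∂_3 = (5 − 5) − 0 = 0, and there is no ∂_3, so H_2 ≅ 0.

As a check, the Euler characteristic is 12 − 19 + 5 = -2, which agrees with 2 − 4 + 0 = -2.
(K is a triangulation of the disjoint union of the Möbius band and a wedge of 3 circles.)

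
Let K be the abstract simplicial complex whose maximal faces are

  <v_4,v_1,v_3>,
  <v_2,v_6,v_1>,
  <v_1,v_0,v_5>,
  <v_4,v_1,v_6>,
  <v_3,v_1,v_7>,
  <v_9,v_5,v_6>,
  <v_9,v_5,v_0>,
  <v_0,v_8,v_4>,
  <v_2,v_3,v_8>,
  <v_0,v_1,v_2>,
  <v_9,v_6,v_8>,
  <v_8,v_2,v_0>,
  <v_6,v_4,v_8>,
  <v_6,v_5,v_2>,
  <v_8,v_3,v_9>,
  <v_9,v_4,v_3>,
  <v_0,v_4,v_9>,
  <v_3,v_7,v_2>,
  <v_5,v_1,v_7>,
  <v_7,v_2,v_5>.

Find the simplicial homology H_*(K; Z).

Order the vertices as v_0 < v_1 < v_2 < v_3 < v_4 < v_5 < v_6 < v_7 < v_8 < v_9. Listing each simplex with vertices in this order, K has dimension 2 with simplices:

  0-simplices (10): [v_0], [v_1], [v_2], [v_3], [v_4], [v_5], [v_6], [v_7], [v_8], [v_9]
  1-simplices (30): (30 of them)
  2-simplices (20): (20 of them)

giving chain groups C_0 ≅ Z^10, C_1 ≅ Z^30, C_2 ≅ Z^20.

The boundary map ∂_1: C_1 → C_0 maps an edge to its endpoints' difference, ∂[p,q] = q − p.
This gives a 10×30 integer matrix of rank 9; reducing to Smith normal form yields diagonal entries (1,1,1,1,1,1,1,1,1).

Boundary ∂_2: C_2 → C_1 sends each 2-simplex [p,q,r] to [q,r] − [p,r] + [p,q]. For instance
  ∂[v_2,v_5,v_7] = [v_5,v_7] − [v_2,v_7] + [v_2,v_5],
  ∂[v_3,v_4,v_9] = [v_4,v_9] − [v_3,v_9] + [v_3,v_4].
The resulting 30×20 matrix has rank 20, and its Smith normal form has invariant factors (1,1,1,1,1,1,1,1,1,1,1,1,1,1,1,1,1,1,1,2).

Now H_k = ker ∂_k / im ∂_{k+1}, so:

  H_0: rank C_0 − rank ∂_1 = 10 − 9 = 1, and the invariant factors of ∂_1 are all 1, so H_0 ≅ Z.
  H_1: rank ker ∂_1 − rank ∂_2 = (30 − 9) − 20 = 1, and ∂_2 has invariant factor 2 > 1, so H_1 ≅ Z ⊕ Z/2.
  H_2: rank ker ∂_2 − rank ∂_3 = (20 − 20) − 0 = 0, and there is no ∂_3, so H_2 ≅ 0.

As a check, the Euler characteristic is 10 − 30 + 20 = 0, which agrees with 1 − 1 + 0 = 0.
(K is a triangulation of the Klein bottle.)

H_0 = Z,  H_1 = Z ⊕ Z/2,  H_2 = 0.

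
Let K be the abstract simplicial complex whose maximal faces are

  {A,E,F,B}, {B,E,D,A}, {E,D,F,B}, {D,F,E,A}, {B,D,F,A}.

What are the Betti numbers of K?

b_0 = 1, b_1 = 0, b_2 = 0, b_3 = 1.

Take the total order A < B < D < E < F on the vertex set. Then K (dimension 3) consists of the simplices:

  0-simplices (5): A, B, D, E, F
  1-simplices (10): AB, AD, AE, AF, BD, BE, BF, DE, DF, EF
  2-simplices (10): ABD, ABE, ABF, ADE, ADF, AEF, BDE, BDF, BEF, DEF
  3-simplices (5): ABDE, ABDF, ABEF, ADEF, BDEF

Hence C_0 ≅ Z^5, C_1 ≅ Z^10, C_2 ≅ Z^10, C_3 ≅ Z^5.

Boundary ∂_1: C_1 → C_0 is given by ∂[p,q] = [q] − [p].
As a 5×10 matrix over Z this has rank 4, with invariant factors (1,1,1,1).

Boundary ∂_2: C_2 → C_1 maps a triangle to the signed sum of its edges. For instance
  ∂ABF = BF − AF + AB,
  ∂ADF = DF − AF + AD.
This gives a 10×10 integer matrix of rank 6; reducing to Smith normal form yields diagonal entries (1,1,1,1,1,1).

The boundary map ∂_3: C_3 → C_2 sends each 3-simplex σ to the alternating sum Σ_i (−1)^i (σ with its i-th vertex removed). For instance
  ∂ABDE = BDE − ADE + ABE − ABD,
  ∂ABDF = BDF − ADF + ABF − ABD.
This gives a 10×5 integer matrix of rank 4; reducing to Smith normal form yields diagonal entries (1,1,1,1).

Reading off H_k = ker ∂_k / im ∂_{k+1}:

  H_0: rank C_0 − rank ∂_1 = 5 − 4 = 1, and the invariant factors of ∂_1 are all 1, so H_0 ≅ Z.
  H_1: rank ker ∂_1 − rank ∂_2 = (10 − 4) − 6 = 0, and the invariant factors of ∂_2 are all 1, so H_1 ≅ 0.
  H_2: rank ker ∂_2 − rank ∂_3 = (10 − 6) − 4 = 0, and the invariant factors of ∂_3 are all 1, so H_2 ≅ 0.
  H_3: rank ker ∂_3 − rank ∂_4 = (5 − 4) − 0 = 1, and there is no ∂_4, so H_3 ≅ Z.

As a check, the Euler characteristic is 5 − 10 + 10 − 5 = 0, which agrees with 1 − 0 + 0 − 1 = 0.
(K is a triangulation of the 3-sphere S^3.)

Hence the Betti numbers are b_0 = 1, b_1 = 0, b_2 = 0, b_3 = 1.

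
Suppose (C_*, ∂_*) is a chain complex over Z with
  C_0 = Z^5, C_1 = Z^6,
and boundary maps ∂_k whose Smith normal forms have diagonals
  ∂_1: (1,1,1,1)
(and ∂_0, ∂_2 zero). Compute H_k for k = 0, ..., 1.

H_0: b_0 = 5 − 0 − 4 = 1; torsion from ∂_1 factors > 1: none. So H_0 = Z.
H_1: b_1 = 6 − 4 − 0 = 2; torsion from ∂_2 factors > 1: none. So H_1 = Z^2.

H_0 = Z,  H_1 = Z^2.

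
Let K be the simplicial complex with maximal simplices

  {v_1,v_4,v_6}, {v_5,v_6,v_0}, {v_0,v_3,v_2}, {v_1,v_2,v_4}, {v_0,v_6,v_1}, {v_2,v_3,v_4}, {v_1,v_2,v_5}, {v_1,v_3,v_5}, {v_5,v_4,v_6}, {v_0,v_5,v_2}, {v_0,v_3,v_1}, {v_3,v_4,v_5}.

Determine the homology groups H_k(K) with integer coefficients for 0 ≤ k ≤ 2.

Take the total order v_0 < v_1 < v_2 < v_3 < v_4 < v_5 < v_6 on the vertex set. Then K (dimension 2) consists of the simplices:

  0-simplices (7): [v_0], [v_1], [v_2], [v_3], [v_4], [v_5], [v_6]
  1-simplices (18): (18 of them)
  2-simplices (12): (12 of them)

giving chain groups C_0 ≅ Z^7, C_1 ≅ Z^18, C_2 ≅ Z^12.

The boundary map ∂_1: C_1 → C_0 maps an edge to its endpoints' difference, ∂[p,q] = q − p. For instance
  ∂[v_3,v_4] = [v_4] − [v_3].
The resulting 7×18 matrix has rank 6, and its Smith normal form has invariant factors (1,1,1,1,1,1).

∂_2: C_2 → C_1 acts by ∂[p,q,r] = [q,r] − [p,r] + [p,q]. For instance
  ∂[v_1,v_2,v_5] = [v_2,v_5] − [v_1,v_5] + [v_1,v_2],
  ∂[v_1,v_2,v_4] = [v_2,v_4] − [v_1,v_4] + [v_1,v_2].
The resulting 18×12 matrix has rank 12, and its Smith normal form has invariant factors (1,1,1,1,1,1,1,1,1,1,1,2).

Computing H_k = (kernel of ∂_k) / (image of ∂_{k+1}):

  H_0: rank C_0 − rank ∂_1 = 7 − 6 = 1, and the invariant factors of ∂_1 are all 1, so H_0 ≅ Z.
  H_1: rank ker ∂_1 − rank ∂_2 = (18 − 6) − 12 = 0, and ∂_2 has invariant factor 2 > 1, so H_1 ≅ Z/2.
  H_2: rank ker ∂_2 − rank ∂_3 = (12 − 12) − 0 = 0, and there is no ∂_3, so H_2 ≅ 0.

H_0 ≅ Z,  H_1 ≅ Z/2,  H_2 = 0.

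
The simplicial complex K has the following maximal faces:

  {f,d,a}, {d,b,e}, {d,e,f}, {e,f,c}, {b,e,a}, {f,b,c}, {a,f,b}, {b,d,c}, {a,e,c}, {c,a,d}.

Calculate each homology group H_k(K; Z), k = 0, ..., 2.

Order the vertices as a < b < c < d < e < f. Listing each simplex with vertices in this order, K has dimension 2 with simplices:

  0-simplices (6): a, b, c, d, e, f
  1-simplices (15): ab, ac, ad, ae, af, bc, bd, be, bf, cd, ce, cf, de, df, ef
  2-simplices (10): abe, abf, acd, ace, adf, bcd, bcf, bde, cef, def

giving chain groups C_0 ≅ Z^6, C_1 ≅ Z^15, C_2 ≅ Z^10.

The boundary map ∂_1: C_1 → C_0 is given by ∂[p,q] = [q] − [p]. For instance
  ∂df = f − d.
The resulting 6×15 matrix has rank 5, and its Smith normal form has invariant factors (1,1,1,1,1).

The boundary map ∂_2: C_2 → C_1 maps a triangle to the signed sum of its edges. For instance
  ∂cef = ef − cf + ce,
  ∂bcd = cd − bd + bc.
As a 15×10 matrix over Z this has rank 10, with invariant factors (1,1,1,1,1,1,1,1,1,2).

Now H_k = ker ∂_k / im ∂_{k+1}, so:

  H_0: rank C_0 − rank ∂_1 = 6 − 5 = 1, and the invariant factors of ∂_1 are all 1, so H_0 = Z.
  H_1: rank ker ∂_1 − rank ∂_2 = (15 − 5) − 10 = 0, and ∂_2 has invariant factor 2 > 1, so H_1 = Z/2Z.
  H_2: rank ker ∂_2 − rank ∂_3 = (10 − 10) − 0 = 0, and there is no ∂_3, so H_2 = 0.

As a check, the Euler characteristic is 6 − 15 + 10 = 1, which agrees with 1 − 0 + 0 = 1.

H_0 = Z,  H_1 = Z/2Z,  H_2 = 0.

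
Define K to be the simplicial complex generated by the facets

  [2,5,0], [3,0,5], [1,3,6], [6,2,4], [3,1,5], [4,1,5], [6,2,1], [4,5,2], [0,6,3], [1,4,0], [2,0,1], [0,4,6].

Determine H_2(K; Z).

H_2 = 0.

We work with the vertex ordering 0 < 1 < 2 < 3 < 4 < 5 < 6. The simplices of K, each written with vertices in increasing order, are:

  0-simplices (7): [0], [1], [2], [3], [4], [5], [6]
  1-simplices (18): [0,1], [0,2], [0,3], [0,4], [0,5], [0,6], [1,2], [1,3], [1,4], [1,5], [1,6], [2,4], [2,5], [2,6], [3,5], [3,6], [4,5], [4,6]
  2-simplices (12): [0,1,2], [0,1,4], [0,2,5], [0,3,5], [0,3,6], [0,4,6], [1,2,6], [1,3,5], [1,3,6], [1,4,5], [2,4,5], [2,4,6]

Hence C_0 ≅ Z^7, C_1 ≅ Z^18, C_2 ≅ Z^12.

Boundary ∂_1: C_1 → C_0 sends each edge [p,q] (with p < q) to q − p. For instance
  ∂[0,4] = [4] − [0].
As a 7×18 matrix over Z this has rank 6, with invariant factors (1,1,1,1,1,1).

Boundary ∂_2: C_2 → C_1 maps a triangle to the signed sum of its edges. For instance
  ∂[1,2,6] = [2,6] − [1,6] + [1,2],
  ∂[0,1,4] = [1,4] − [0,4] + [0,1].
The 18×12 boundary matrix has rank 12 and Smith normal form diag(1,1,1,1,1,1,1,1,1,1,1,2).

Computing H_k = (kernel of ∂_k) / (image of ∂_{k+1}):

  H_2: rank ker ∂_2 − rank ∂_3 = (12 − 12) − 0 = 0, and there is no ∂_3, so H_2 = 0.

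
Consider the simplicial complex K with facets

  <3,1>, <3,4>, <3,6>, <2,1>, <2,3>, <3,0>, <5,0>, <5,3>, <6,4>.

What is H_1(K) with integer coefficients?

Fix the vertex order 0 < 1 < 2 < 3 < 4 < 5 < 6 and write every simplex with vertices in increasing order. Then dim K = 1 and the simplices of K are:

  0-simplices (7): [0], [1], [2], [3], [4], [5], [6]
  1-simplices (9): [0,3], [0,5], [1,2], [1,3], [2,3], [3,4], [3,5], [3,6], [4,6]

Hence C_0 ≅ Z^7, C_1 ≅ Z^9.

The boundary map ∂_1: C_1 → C_0 is given by ∂[p,q] = [q] − [p].
The 7×9 boundary matrix has rank 6 and Smith normal form diag(1,1,1,1,1,1).

Computing H_k = (kernel of ∂_k) / (image of ∂_{k+1}):

  H_1: rank ker ∂_1 − rank ∂_2 = (9 − 6) − 0 = 3, and there is no ∂_2, so H_1 = Z^3.

H_1 ≅ Z^3.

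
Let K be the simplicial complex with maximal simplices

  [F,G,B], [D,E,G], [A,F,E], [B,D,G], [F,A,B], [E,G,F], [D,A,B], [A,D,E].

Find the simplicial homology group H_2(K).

H_2 = Z.

Order the vertices as A < B < D < E < F < G. Listing each simplex with vertices in this order, K has dimension 2 with simplices:

  0-simplices (6): A, B, D, E, F, G
  1-simplices (12): AB, AD, AE, AF, BD, BF, BG, DE, DG, EF, EG, FG
  2-simplices (8): ABD, ABF, ADE, AEF, BDG, BFG, DEG, EFG

giving chain groups C_0 ≅ Z^6, C_1 ≅ Z^12, C_2 ≅ Z^8.

Boundary ∂_1: C_1 → C_0 is given by ∂[p,q] = [q] − [p].
As a 6×12 matrix over Z this has rank 5, with invariant factors (1,1,1,1,1).

∂_2: C_2 → C_1 maps a triangle to the signed sum of its edges. For instance
  ∂BFG = FG − BG + BF,
  ∂AEF = EF − AF + AE.
The 12×8 boundary matrix has rank 7 and Smith normal form diag(1,1,1,1,1,1,1).

Computing H_k = (kernel of ∂_k) / (image of ∂_{k+1}):

  H_2: rank ker ∂_2 − rank ∂_3 = (8 − 7) − 0 = 1, and there is no ∂_3, so H_2 = Z.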